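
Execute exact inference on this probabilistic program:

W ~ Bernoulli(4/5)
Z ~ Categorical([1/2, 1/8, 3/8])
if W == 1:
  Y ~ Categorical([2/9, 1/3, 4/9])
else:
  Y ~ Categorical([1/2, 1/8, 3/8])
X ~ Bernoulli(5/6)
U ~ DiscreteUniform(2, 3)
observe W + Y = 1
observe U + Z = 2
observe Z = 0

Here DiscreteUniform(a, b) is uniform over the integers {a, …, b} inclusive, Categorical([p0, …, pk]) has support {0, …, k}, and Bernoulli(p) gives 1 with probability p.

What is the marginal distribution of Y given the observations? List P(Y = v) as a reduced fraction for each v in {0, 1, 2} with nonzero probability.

P(Y=0) = 64/73, P(Y=1) = 9/73

Enumerate traces; 4 have nonzero weight after conditioning:
  (W=0, Z=0, Y=1, X=0, U=2) weight 1/960
  (W=0, Z=0, Y=1, X=1, U=2) weight 1/192
  (W=1, Z=0, Y=0, X=0, U=2) weight 1/135
  (W=1, Z=0, Y=0, X=1, U=2) weight 1/27
Group by Y:
  weight(Y=0) = 2/45
  weight(Y=1) = 1/160
Total weight = 2/45 + 1/160 = 73/1440
P(Y=0 | obs) = 2/45 / 73/1440 = 64/73
P(Y=1 | obs) = 1/160 / 73/1440 = 9/73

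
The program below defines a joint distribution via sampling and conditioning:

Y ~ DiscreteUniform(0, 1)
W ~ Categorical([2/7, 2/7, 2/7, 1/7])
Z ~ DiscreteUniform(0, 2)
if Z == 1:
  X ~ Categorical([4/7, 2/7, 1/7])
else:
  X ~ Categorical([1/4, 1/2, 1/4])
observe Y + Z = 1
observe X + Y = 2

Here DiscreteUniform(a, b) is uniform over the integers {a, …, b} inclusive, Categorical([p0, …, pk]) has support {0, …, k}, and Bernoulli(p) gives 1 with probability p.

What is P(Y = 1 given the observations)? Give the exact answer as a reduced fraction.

P(Y = 1 | obs) = 7/9

Enumerate traces; 8 have nonzero weight after conditioning:
  (Y=0, W=0, Z=1, X=2) weight 1/147
  (Y=0, W=1, Z=1, X=2) weight 1/147
  (Y=0, W=2, Z=1, X=2) weight 1/147
  (Y=0, W=3, Z=1, X=2) weight 1/294
  (Y=1, W=0, Z=0, X=1) weight 1/42
  (Y=1, W=1, Z=0, X=1) weight 1/42
  (Y=1, W=2, Z=0, X=1) weight 1/42
  (Y=1, W=3, Z=0, X=1) weight 1/84
Group by Y:
  weight(Y=0) = 1/42
  weight(Y=1) = 1/12
Total weight = 1/42 + 1/12 = 3/28
P(Y=0 | obs) = 1/42 / 3/28 = 2/9
P(Y=1 | obs) = 1/12 / 3/28 = 7/9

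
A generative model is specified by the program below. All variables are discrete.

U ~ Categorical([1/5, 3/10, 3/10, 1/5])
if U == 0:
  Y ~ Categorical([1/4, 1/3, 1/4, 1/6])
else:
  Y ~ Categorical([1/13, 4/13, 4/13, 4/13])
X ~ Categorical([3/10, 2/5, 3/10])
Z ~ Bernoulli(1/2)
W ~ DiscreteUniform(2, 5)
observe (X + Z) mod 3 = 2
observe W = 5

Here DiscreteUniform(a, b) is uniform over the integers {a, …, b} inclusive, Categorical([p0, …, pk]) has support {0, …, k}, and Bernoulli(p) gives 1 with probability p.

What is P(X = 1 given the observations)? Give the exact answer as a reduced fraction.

P(X = 1 | obs) = 4/7

Enumerate traces; 32 have nonzero weight after conditioning:
  (U=0, Y=0, X=1, Z=1, W=5) weight 1/400
  (U=0, Y=0, X=2, Z=0, W=5) weight 3/1600
  (U=0, Y=1, X=1, Z=1, W=5) weight 1/300
  (U=0, Y=1, X=2, Z=0, W=5) weight 1/400
  (U=0, Y=2, X=1, Z=1, W=5) weight 1/400
  (U=0, Y=2, X=2, Z=0, W=5) weight 3/1600
  (U=0, Y=3, X=1, Z=1, W=5) weight 1/600
  (U=0, Y=3, X=2, Z=0, W=5) weight 1/800
  … 24 more
Group by X:
  weight(X=1) = 1/20
  weight(X=2) = 3/80
Total weight = 1/20 + 3/80 = 7/80
P(X=1 | obs) = 1/20 / 7/80 = 4/7
P(X=2 | obs) = 3/80 / 7/80 = 3/7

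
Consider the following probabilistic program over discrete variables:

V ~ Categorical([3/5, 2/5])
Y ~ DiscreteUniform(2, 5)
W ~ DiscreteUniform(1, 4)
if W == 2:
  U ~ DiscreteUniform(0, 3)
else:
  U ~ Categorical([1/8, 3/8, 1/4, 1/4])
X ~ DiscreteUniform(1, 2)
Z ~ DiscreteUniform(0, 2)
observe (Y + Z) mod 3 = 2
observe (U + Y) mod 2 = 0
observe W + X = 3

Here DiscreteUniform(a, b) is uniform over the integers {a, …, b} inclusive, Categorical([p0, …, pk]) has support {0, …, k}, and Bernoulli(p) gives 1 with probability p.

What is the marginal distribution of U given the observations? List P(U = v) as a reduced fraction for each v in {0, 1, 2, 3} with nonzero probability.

P(U=0) = 3/16, P(U=1) = 5/16, P(U=2) = 1/4, P(U=3) = 1/4

Enumerate traces; 32 have nonzero weight after conditioning:
  (V=0, Y=2, W=1, U=0, X=2, Z=0) weight 1/1280
  (V=0, Y=2, W=1, U=2, X=2, Z=0) weight 1/640
  (V=0, Y=2, W=2, U=0, X=1, Z=0) weight 1/640
  (V=0, Y=2, W=2, U=2, X=1, Z=0) weight 1/640
  (V=0, Y=3, W=1, U=1, X=2, Z=2) weight 3/1280
  (V=0, Y=3, W=1, U=3, X=2, Z=2) weight 1/640
  (V=0, Y=3, W=2, U=1, X=1, Z=2) weight 1/640
  (V=0, Y=3, W=2, U=3, X=1, Z=2) weight 1/640
  … 24 more
Group by U:
  weight(U=0) = 1/128
  weight(U=1) = 5/384
  weight(U=2) = 1/96
  weight(U=3) = 1/96
Total weight = 1/128 + 5/384 + 1/96 + 1/96 = 1/24
P(U=0 | obs) = 1/128 / 1/24 = 3/16
P(U=1 | obs) = 5/384 / 1/24 = 5/16
P(U=2 | obs) = 1/96 / 1/24 = 1/4
P(U=3 | obs) = 1/96 / 1/24 = 1/4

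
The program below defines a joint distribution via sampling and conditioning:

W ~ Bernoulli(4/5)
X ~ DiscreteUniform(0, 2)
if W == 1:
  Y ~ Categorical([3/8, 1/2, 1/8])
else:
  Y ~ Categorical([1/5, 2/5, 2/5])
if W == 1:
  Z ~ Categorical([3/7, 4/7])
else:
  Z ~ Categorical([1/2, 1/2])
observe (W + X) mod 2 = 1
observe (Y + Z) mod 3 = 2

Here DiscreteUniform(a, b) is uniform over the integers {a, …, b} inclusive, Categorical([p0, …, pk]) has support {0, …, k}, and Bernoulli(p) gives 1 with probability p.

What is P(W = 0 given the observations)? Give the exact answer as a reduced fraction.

P(W = 0 | obs) = 14/109

Enumerate traces; 6 have nonzero weight after conditioning:
  (W=0, X=1, Y=1, Z=1) weight 1/75
  (W=0, X=1, Y=2, Z=0) weight 1/75
  (W=1, X=0, Y=1, Z=1) weight 8/105
  (W=1, X=0, Y=2, Z=0) weight 1/70
  (W=1, X=2, Y=1, Z=1) weight 8/105
  (W=1, X=2, Y=2, Z=0) weight 1/70
Group by W:
  weight(W=0) = 2/75
  weight(W=1) = 19/105
Total weight = 2/75 + 19/105 = 109/525
P(W=0 | obs) = 2/75 / 109/525 = 14/109
P(W=1 | obs) = 19/105 / 109/525 = 95/109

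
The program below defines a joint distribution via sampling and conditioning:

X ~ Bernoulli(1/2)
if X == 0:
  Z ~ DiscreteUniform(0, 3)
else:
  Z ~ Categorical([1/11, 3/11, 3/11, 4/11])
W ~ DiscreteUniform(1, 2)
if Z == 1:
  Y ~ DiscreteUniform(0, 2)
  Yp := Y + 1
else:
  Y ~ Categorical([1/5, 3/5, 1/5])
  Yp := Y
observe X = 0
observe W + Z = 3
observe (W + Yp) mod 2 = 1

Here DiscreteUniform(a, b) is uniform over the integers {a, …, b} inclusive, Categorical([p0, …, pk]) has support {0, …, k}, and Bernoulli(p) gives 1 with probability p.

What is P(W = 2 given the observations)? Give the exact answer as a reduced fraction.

P(W = 2 | obs) = 5/8

Enumerate traces; 4 have nonzero weight after conditioning:
  (X=0, Z=1, W=2, Y=0) weight 1/48
  (X=0, Z=1, W=2, Y=2) weight 1/48
  (X=0, Z=2, W=1, Y=0) weight 1/80
  (X=0, Z=2, W=1, Y=2) weight 1/80
Group by W:
  weight(W=1) = 1/40
  weight(W=2) = 1/24
Total weight = 1/40 + 1/24 = 1/15
P(W=1 | obs) = 1/40 / 1/15 = 3/8
P(W=2 | obs) = 1/24 / 1/15 = 5/8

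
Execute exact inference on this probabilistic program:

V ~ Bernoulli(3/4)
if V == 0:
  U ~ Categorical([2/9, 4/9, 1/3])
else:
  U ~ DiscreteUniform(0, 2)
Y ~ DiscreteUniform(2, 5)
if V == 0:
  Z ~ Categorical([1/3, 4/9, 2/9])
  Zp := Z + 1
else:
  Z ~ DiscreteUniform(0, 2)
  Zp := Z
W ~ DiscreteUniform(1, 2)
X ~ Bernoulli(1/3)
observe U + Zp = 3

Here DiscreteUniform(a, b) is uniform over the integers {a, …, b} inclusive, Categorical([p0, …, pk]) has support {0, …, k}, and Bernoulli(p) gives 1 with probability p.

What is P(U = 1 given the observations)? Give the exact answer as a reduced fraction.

Enumerate traces; 80 have nonzero weight after conditioning:
  (V=0, U=0, Y=2, Z=2, W=1, X=0) weight 1/972
  (V=0, U=0, Y=2, Z=2, W=1, X=1) weight 1/1944
  (V=0, U=0, Y=2, Z=2, W=2, X=0) weight 1/972
  (V=0, U=0, Y=2, Z=2, W=2, X=1) weight 1/1944
  (V=0, U=0, Y=3, Z=2, W=1, X=0) weight 1/972
  (V=0, U=0, Y=3, Z=2, W=1, X=1) weight 1/1944
  (V=0, U=0, Y=3, Z=2, W=2, X=0) weight 1/972
  (V=0, U=0, Y=3, Z=2, W=2, X=1) weight 1/1944
  (V=0, U=1, Y=2, Z=1, W=1, X=0) weight 1/243
  (V=0, U=2, Y=2, Z=0, W=1, X=0) weight 1/432
  … 70 more
Group by U:
  weight(U=0) = 1/81
  weight(U=1) = 43/324
  weight(U=2) = 1/9
Total weight = 1/81 + 43/324 + 1/9 = 83/324
P(U=0 | obs) = 1/81 / 83/324 = 4/83
P(U=1 | obs) = 43/324 / 83/324 = 43/83
P(U=2 | obs) = 1/9 / 83/324 = 36/83

P(U = 1 | obs) = 43/83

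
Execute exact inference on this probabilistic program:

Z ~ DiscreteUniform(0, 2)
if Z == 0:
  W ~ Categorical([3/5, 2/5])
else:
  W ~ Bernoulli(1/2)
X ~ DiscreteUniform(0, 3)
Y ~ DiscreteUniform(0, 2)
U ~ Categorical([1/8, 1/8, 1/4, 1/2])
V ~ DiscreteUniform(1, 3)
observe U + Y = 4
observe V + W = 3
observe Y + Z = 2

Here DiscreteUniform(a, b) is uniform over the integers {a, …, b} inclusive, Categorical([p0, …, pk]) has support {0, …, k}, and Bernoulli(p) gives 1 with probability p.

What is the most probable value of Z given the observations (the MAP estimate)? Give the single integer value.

Enumerate traces; 16 have nonzero weight after conditioning:
  (Z=0, W=0, X=0, Y=2, U=2, V=3) weight 1/720
  (Z=0, W=0, X=1, Y=2, U=2, V=3) weight 1/720
  (Z=0, W=0, X=2, Y=2, U=2, V=3) weight 1/720
  (Z=0, W=0, X=3, Y=2, U=2, V=3) weight 1/720
  (Z=0, W=1, X=0, Y=2, U=2, V=2) weight 1/1080
  (Z=0, W=1, X=1, Y=2, U=2, V=2) weight 1/1080
  (Z=0, W=1, X=2, Y=2, U=2, V=2) weight 1/1080
  (Z=0, W=1, X=3, Y=2, U=2, V=2) weight 1/1080
  (Z=1, W=0, X=0, Y=1, U=3, V=3) weight 1/432
  … 7 more
Group by Z:
  weight(Z=0) = 1/108
  weight(Z=1) = 1/54
Total weight = 1/108 + 1/54 = 1/36
P(Z=0 | obs) = 1/108 / 1/36 = 1/3
P(Z=1 | obs) = 1/54 / 1/36 = 2/3
argmax = 1

argmax_v P(Z = v | obs) = 1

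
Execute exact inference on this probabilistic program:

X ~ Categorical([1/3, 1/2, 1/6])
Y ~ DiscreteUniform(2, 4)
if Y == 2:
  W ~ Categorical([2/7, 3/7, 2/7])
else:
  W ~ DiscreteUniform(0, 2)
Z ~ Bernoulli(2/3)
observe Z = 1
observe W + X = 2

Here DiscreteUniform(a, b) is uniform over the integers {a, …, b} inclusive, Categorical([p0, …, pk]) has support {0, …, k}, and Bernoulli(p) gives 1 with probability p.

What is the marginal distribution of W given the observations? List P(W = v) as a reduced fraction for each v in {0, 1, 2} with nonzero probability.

P(W=0) = 20/129, P(W=1) = 23/43, P(W=2) = 40/129

Enumerate traces; 9 have nonzero weight after conditioning:
  (X=0, Y=2, W=2, Z=1) weight 4/189
  (X=0, Y=3, W=2, Z=1) weight 2/81
  (X=0, Y=4, W=2, Z=1) weight 2/81
  (X=1, Y=2, W=1, Z=1) weight 1/21
  (X=1, Y=3, W=1, Z=1) weight 1/27
  (X=1, Y=4, W=1, Z=1) weight 1/27
  (X=2, Y=2, W=0, Z=1) weight 2/189
  (X=2, Y=3, W=0, Z=1) weight 1/81
  … 1 more
Group by W:
  weight(W=0) = 20/567
  weight(W=1) = 23/189
  weight(W=2) = 40/567
Total weight = 20/567 + 23/189 + 40/567 = 43/189
P(W=0 | obs) = 20/567 / 43/189 = 20/129
P(W=1 | obs) = 23/189 / 43/189 = 23/43
P(W=2 | obs) = 40/567 / 43/189 = 40/129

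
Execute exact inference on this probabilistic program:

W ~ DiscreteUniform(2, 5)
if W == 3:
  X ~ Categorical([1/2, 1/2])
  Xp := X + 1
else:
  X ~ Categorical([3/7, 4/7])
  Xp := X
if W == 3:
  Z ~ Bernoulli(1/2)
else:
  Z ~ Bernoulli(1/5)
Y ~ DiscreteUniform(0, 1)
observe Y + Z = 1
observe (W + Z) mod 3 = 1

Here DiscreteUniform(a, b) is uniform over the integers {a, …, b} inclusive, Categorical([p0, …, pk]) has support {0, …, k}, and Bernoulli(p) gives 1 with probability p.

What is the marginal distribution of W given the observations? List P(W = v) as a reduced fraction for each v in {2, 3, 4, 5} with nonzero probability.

P(W=3) = 5/13, P(W=4) = 8/13

Enumerate traces; 4 have nonzero weight after conditioning:
  (W=3, X=0, Z=1, Y=0) weight 1/32
  (W=3, X=1, Z=1, Y=0) weight 1/32
  (W=4, X=0, Z=0, Y=1) weight 3/70
  (W=4, X=1, Z=0, Y=1) weight 2/35
Group by W:
  weight(W=3) = 1/16
  weight(W=4) = 1/10
Total weight = 1/16 + 1/10 = 13/80
P(W=3 | obs) = 1/16 / 13/80 = 5/13
P(W=4 | obs) = 1/10 / 13/80 = 8/13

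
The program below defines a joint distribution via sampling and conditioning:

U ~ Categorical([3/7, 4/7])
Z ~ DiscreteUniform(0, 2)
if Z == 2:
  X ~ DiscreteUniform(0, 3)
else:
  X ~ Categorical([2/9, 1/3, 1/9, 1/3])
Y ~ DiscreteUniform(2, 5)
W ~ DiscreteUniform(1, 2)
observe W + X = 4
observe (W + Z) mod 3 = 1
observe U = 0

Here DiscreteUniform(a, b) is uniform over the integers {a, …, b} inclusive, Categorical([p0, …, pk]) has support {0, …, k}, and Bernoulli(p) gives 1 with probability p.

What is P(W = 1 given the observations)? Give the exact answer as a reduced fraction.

Enumerate traces; 8 have nonzero weight after conditioning:
  (U=0, Z=0, X=3, Y=2, W=1) weight 1/168
  (U=0, Z=0, X=3, Y=3, W=1) weight 1/168
  (U=0, Z=0, X=3, Y=4, W=1) weight 1/168
  (U=0, Z=0, X=3, Y=5, W=1) weight 1/168
  (U=0, Z=2, X=2, Y=2, W=2) weight 1/224
  (U=0, Z=2, X=2, Y=3, W=2) weight 1/224
  (U=0, Z=2, X=2, Y=4, W=2) weight 1/224
  (U=0, Z=2, X=2, Y=5, W=2) weight 1/224
Group by W:
  weight(W=1) = 1/42
  weight(W=2) = 1/56
Total weight = 1/42 + 1/56 = 1/24
P(W=1 | obs) = 1/42 / 1/24 = 4/7
P(W=2 | obs) = 1/56 / 1/24 = 3/7

P(W = 1 | obs) = 4/7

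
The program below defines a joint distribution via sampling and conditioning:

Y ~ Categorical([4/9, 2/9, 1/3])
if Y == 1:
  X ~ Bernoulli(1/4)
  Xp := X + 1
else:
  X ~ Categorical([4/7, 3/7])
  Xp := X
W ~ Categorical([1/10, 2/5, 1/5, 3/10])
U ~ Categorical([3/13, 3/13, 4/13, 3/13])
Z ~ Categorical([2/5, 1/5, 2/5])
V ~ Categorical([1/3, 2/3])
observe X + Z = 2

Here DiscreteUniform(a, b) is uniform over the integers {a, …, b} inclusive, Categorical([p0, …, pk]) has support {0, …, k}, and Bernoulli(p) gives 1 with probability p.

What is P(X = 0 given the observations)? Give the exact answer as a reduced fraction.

Enumerate traces; 192 have nonzero weight after conditioning:
  (Y=0, X=0, W=0, U=0, Z=2, V=0) weight 16/20475
  (Y=0, X=0, W=0, U=0, Z=2, V=1) weight 32/20475
  (Y=0, X=0, W=0, U=1, Z=2, V=0) weight 16/20475
  (Y=0, X=0, W=0, U=1, Z=2, V=1) weight 32/20475
  (Y=0, X=0, W=0, U=2, Z=2, V=0) weight 64/61425
  (Y=0, X=0, W=0, U=2, Z=2, V=1) weight 128/61425
  (Y=0, X=0, W=0, U=3, Z=2, V=0) weight 16/20475
  (Y=0, X=0, W=0, U=3, Z=2, V=1) weight 32/20475
  (Y=0, X=1, W=0, U=0, Z=1, V=0) weight 2/6825
  … 183 more
Group by X:
  weight(X=0) = 11/45
  weight(X=1) = 7/90
Total weight = 11/45 + 7/90 = 29/90
P(X=0 | obs) = 11/45 / 29/90 = 22/29
P(X=1 | obs) = 7/90 / 29/90 = 7/29

P(X = 0 | obs) = 22/29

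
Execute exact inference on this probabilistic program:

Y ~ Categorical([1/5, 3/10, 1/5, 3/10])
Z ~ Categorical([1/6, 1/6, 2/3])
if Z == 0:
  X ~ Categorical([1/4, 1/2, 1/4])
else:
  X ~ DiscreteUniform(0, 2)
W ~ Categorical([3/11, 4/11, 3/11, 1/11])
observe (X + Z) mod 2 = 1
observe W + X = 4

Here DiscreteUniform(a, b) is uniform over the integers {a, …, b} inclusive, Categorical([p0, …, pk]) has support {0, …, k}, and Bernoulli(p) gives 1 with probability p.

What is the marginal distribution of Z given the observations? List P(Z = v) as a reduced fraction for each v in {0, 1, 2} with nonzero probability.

P(Z=0) = 3/17, P(Z=1) = 6/17, P(Z=2) = 8/17

Enumerate traces; 12 have nonzero weight after conditioning:
  (Y=0, Z=0, X=1, W=3) weight 1/660
  (Y=0, Z=1, X=2, W=2) weight 1/330
  (Y=0, Z=2, X=1, W=3) weight 2/495
  (Y=1, Z=0, X=1, W=3) weight 1/440
  (Y=1, Z=1, X=2, W=2) weight 1/220
  (Y=1, Z=2, X=1, W=3) weight 1/165
  (Y=2, Z=0, X=1, W=3) weight 1/660
  (Y=2, Z=1, X=2, W=2) weight 1/330
  … 4 more
Group by Z:
  weight(Z=0) = 1/132
  weight(Z=1) = 1/66
  weight(Z=2) = 2/99
Total weight = 1/132 + 1/66 + 2/99 = 17/396
P(Z=0 | obs) = 1/132 / 17/396 = 3/17
P(Z=1 | obs) = 1/66 / 17/396 = 6/17
P(Z=2 | obs) = 2/99 / 17/396 = 8/17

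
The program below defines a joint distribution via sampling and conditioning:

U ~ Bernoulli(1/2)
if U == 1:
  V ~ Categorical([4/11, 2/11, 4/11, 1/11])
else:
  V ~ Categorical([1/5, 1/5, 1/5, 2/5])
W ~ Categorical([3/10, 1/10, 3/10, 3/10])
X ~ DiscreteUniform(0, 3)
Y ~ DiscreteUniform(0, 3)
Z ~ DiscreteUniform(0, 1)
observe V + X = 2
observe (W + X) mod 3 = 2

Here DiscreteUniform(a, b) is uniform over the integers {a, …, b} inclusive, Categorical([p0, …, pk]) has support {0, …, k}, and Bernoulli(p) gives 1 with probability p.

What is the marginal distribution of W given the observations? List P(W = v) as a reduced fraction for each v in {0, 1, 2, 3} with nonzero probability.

P(W=0) = 31/100, P(W=1) = 7/100, P(W=2) = 31/100, P(W=3) = 31/100

Enumerate traces; 64 have nonzero weight after conditioning:
  (U=0, V=0, W=0, X=2, Y=0, Z=0) weight 3/3200
  (U=0, V=0, W=0, X=2, Y=0, Z=1) weight 3/3200
  (U=0, V=0, W=0, X=2, Y=1, Z=0) weight 3/3200
  (U=0, V=0, W=0, X=2, Y=1, Z=1) weight 3/3200
  (U=0, V=0, W=0, X=2, Y=2, Z=0) weight 3/3200
  (U=0, V=0, W=0, X=2, Y=2, Z=1) weight 3/3200
  (U=0, V=0, W=0, X=2, Y=3, Z=0) weight 3/3200
  (U=0, V=0, W=0, X=2, Y=3, Z=1) weight 3/3200
  (U=0, V=0, W=3, X=2, Y=0, Z=0) weight 3/3200
  (U=0, V=1, W=1, X=1, Y=0, Z=0) weight 1/3200
  … 54 more
Group by W:
  weight(W=0) = 93/4400
  weight(W=1) = 21/4400
  weight(W=2) = 93/4400
  weight(W=3) = 93/4400
Total weight = 93/4400 + 21/4400 + 93/4400 + 93/4400 = 3/44
P(W=0 | obs) = 93/4400 / 3/44 = 31/100
P(W=1 | obs) = 21/4400 / 3/44 = 7/100
P(W=2 | obs) = 93/4400 / 3/44 = 31/100
P(W=3 | obs) = 93/4400 / 3/44 = 31/100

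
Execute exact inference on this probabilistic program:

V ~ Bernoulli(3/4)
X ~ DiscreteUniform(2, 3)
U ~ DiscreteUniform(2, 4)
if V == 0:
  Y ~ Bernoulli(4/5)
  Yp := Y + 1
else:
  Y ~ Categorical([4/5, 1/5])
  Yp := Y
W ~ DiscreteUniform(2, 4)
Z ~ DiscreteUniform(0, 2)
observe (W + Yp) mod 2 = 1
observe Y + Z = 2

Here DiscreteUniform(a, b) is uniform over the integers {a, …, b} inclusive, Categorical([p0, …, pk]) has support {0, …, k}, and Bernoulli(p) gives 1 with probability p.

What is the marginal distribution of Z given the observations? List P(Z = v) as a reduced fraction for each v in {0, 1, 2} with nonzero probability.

Enumerate traces; 36 have nonzero weight after conditioning:
  (V=0, X=2, U=2, Y=0, W=2, Z=2) weight 1/1080
  (V=0, X=2, U=2, Y=0, W=4, Z=2) weight 1/1080
  (V=0, X=2, U=2, Y=1, W=3, Z=1) weight 1/270
  (V=0, X=2, U=3, Y=0, W=2, Z=2) weight 1/1080
  (V=0, X=2, U=3, Y=0, W=4, Z=2) weight 1/1080
  (V=0, X=2, U=3, Y=1, W=3, Z=1) weight 1/270
  (V=0, X=2, U=4, Y=0, W=2, Z=2) weight 1/1080
  (V=0, X=2, U=4, Y=0, W=4, Z=2) weight 1/1080
  … 28 more
Group by Z:
  weight(Z=1) = 1/18
  weight(Z=2) = 7/90
Total weight = 1/18 + 7/90 = 2/15
P(Z=1 | obs) = 1/18 / 2/15 = 5/12
P(Z=2 | obs) = 7/90 / 2/15 = 7/12

P(Z=1) = 5/12, P(Z=2) = 7/12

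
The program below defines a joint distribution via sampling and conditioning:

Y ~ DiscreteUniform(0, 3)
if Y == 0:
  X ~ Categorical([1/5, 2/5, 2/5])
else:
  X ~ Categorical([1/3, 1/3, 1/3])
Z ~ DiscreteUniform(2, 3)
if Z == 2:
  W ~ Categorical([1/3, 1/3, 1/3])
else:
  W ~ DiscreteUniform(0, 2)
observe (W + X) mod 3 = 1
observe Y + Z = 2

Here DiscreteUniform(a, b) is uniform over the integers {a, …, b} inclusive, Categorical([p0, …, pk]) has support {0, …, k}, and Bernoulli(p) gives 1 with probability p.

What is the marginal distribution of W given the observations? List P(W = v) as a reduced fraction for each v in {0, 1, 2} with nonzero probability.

Enumerate traces; 3 have nonzero weight after conditioning:
  (Y=0, X=0, Z=2, W=1) weight 1/120
  (Y=0, X=1, Z=2, W=0) weight 1/60
  (Y=0, X=2, Z=2, W=2) weight 1/60
Group by W:
  weight(W=0) = 1/60
  weight(W=1) = 1/120
  weight(W=2) = 1/60
Total weight = 1/60 + 1/120 + 1/60 = 1/24
P(W=0 | obs) = 1/60 / 1/24 = 2/5
P(W=1 | obs) = 1/120 / 1/24 = 1/5
P(W=2 | obs) = 1/60 / 1/24 = 2/5

P(W=0) = 2/5, P(W=1) = 1/5, P(W=2) = 2/5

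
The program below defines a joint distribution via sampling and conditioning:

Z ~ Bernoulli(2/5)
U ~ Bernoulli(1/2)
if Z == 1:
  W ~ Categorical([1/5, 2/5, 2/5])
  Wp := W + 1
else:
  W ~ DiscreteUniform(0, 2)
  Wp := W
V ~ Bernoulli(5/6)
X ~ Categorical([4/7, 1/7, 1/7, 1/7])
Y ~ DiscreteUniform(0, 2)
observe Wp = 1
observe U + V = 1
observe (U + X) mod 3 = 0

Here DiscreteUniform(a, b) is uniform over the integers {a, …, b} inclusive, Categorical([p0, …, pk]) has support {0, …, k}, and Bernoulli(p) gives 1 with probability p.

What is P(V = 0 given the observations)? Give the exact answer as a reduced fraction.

P(V = 0 | obs) = 1/26

Enumerate traces; 18 have nonzero weight after conditioning:
  (Z=0, U=0, W=1, V=1, X=0, Y=0) weight 1/63
  (Z=0, U=0, W=1, V=1, X=0, Y=1) weight 1/63
  (Z=0, U=0, W=1, V=1, X=0, Y=2) weight 1/63
  (Z=0, U=0, W=1, V=1, X=3, Y=0) weight 1/252
  (Z=0, U=0, W=1, V=1, X=3, Y=1) weight 1/252
  (Z=0, U=0, W=1, V=1, X=3, Y=2) weight 1/252
  (Z=0, U=1, W=1, V=0, X=2, Y=0) weight 1/1260
  (Z=0, U=1, W=1, V=0, X=2, Y=1) weight 1/1260
  … 10 more
Group by V:
  weight(V=0) = 1/300
  weight(V=1) = 1/12
Total weight = 1/300 + 1/12 = 13/150
P(V=0 | obs) = 1/300 / 13/150 = 1/26
P(V=1 | obs) = 1/12 / 13/150 = 25/26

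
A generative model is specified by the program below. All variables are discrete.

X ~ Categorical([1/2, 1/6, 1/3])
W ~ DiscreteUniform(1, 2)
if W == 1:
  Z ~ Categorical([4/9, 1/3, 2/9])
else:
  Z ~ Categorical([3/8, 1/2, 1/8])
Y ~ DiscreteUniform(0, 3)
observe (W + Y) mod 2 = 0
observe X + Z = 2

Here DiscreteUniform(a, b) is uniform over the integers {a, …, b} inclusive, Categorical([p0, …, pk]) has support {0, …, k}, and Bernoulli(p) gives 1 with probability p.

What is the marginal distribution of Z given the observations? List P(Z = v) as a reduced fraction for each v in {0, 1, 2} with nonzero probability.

Enumerate traces; 12 have nonzero weight after conditioning:
  (X=0, W=1, Z=2, Y=1) weight 1/72
  (X=0, W=1, Z=2, Y=3) weight 1/72
  (X=0, W=2, Z=2, Y=0) weight 1/128
  (X=0, W=2, Z=2, Y=2) weight 1/128
  (X=1, W=1, Z=1, Y=1) weight 1/144
  (X=1, W=1, Z=1, Y=3) weight 1/144
  (X=1, W=2, Z=1, Y=0) weight 1/96
  (X=1, W=2, Z=1, Y=2) weight 1/96
  (X=2, W=1, Z=0, Y=1) weight 1/54
  … 3 more
Group by Z:
  weight(Z=0) = 59/864
  weight(Z=1) = 5/144
  weight(Z=2) = 25/576
Total weight = 59/864 + 5/144 + 25/576 = 253/1728
P(Z=0 | obs) = 59/864 / 253/1728 = 118/253
P(Z=1 | obs) = 5/144 / 253/1728 = 60/253
P(Z=2 | obs) = 25/576 / 253/1728 = 75/253

P(Z=0) = 118/253, P(Z=1) = 60/253, P(Z=2) = 75/253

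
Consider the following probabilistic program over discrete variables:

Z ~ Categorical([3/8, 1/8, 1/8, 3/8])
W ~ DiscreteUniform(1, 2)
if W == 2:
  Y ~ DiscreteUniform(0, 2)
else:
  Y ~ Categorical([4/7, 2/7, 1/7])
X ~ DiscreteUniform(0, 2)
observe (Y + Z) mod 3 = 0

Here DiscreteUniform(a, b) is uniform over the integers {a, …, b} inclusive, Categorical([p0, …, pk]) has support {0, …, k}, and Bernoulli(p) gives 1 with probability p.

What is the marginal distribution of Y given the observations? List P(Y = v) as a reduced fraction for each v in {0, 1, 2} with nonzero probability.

P(Y=0) = 114/137, P(Y=1) = 13/137, P(Y=2) = 10/137

Enumerate traces; 24 have nonzero weight after conditioning:
  (Z=0, W=1, Y=0, X=0) weight 1/28
  (Z=0, W=1, Y=0, X=1) weight 1/28
  (Z=0, W=1, Y=0, X=2) weight 1/28
  (Z=0, W=2, Y=0, X=0) weight 1/48
  (Z=0, W=2, Y=0, X=1) weight 1/48
  (Z=0, W=2, Y=0, X=2) weight 1/48
  (Z=1, W=1, Y=2, X=0) weight 1/336
  (Z=1, W=1, Y=2, X=1) weight 1/336
  (Z=2, W=1, Y=1, X=0) weight 1/168
  … 15 more
Group by Y:
  weight(Y=0) = 19/56
  weight(Y=1) = 13/336
  weight(Y=2) = 5/168
Total weight = 19/56 + 13/336 + 5/168 = 137/336
P(Y=0 | obs) = 19/56 / 137/336 = 114/137
P(Y=1 | obs) = 13/336 / 137/336 = 13/137
P(Y=2 | obs) = 5/168 / 137/336 = 10/137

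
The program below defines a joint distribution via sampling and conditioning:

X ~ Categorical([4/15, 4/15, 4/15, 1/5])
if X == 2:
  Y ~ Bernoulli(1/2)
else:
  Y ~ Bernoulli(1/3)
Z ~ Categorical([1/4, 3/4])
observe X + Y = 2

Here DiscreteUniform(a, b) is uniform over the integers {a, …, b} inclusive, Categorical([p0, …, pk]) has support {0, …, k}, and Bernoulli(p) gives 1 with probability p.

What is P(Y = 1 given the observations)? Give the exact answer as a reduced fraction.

P(Y = 1 | obs) = 2/5

Enumerate traces; 4 have nonzero weight after conditioning:
  (X=1, Y=1, Z=0) weight 1/45
  (X=1, Y=1, Z=1) weight 1/15
  (X=2, Y=0, Z=0) weight 1/30
  (X=2, Y=0, Z=1) weight 1/10
Group by Y:
  weight(Y=0) = 2/15
  weight(Y=1) = 4/45
Total weight = 2/15 + 4/45 = 2/9
P(Y=0 | obs) = 2/15 / 2/9 = 3/5
P(Y=1 | obs) = 4/45 / 2/9 = 2/5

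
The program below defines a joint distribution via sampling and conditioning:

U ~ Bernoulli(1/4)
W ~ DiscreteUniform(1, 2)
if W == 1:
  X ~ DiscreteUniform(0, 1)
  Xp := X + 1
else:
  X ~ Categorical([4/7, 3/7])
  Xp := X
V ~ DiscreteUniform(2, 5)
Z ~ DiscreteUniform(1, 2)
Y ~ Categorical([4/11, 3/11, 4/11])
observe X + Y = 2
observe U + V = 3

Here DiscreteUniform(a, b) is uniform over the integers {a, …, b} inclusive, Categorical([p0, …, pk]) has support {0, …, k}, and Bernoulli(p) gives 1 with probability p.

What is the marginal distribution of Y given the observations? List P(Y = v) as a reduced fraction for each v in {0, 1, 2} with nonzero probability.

P(Y=1) = 13/33, P(Y=2) = 20/33

Enumerate traces; 16 have nonzero weight after conditioning:
  (U=0, W=1, X=0, V=3, Z=1, Y=2) weight 3/352
  (U=0, W=1, X=0, V=3, Z=2, Y=2) weight 3/352
  (U=0, W=1, X=1, V=3, Z=1, Y=1) weight 9/1408
  (U=0, W=1, X=1, V=3, Z=2, Y=1) weight 9/1408
  (U=0, W=2, X=0, V=3, Z=1, Y=2) weight 3/308
  (U=0, W=2, X=0, V=3, Z=2, Y=2) weight 3/308
  (U=0, W=2, X=1, V=3, Z=1, Y=1) weight 27/4928
  (U=0, W=2, X=1, V=3, Z=2, Y=1) weight 27/4928
  … 8 more
Group by Y:
  weight(Y=1) = 39/1232
  weight(Y=2) = 15/308
Total weight = 39/1232 + 15/308 = 9/112
P(Y=1 | obs) = 39/1232 / 9/112 = 13/33
P(Y=2 | obs) = 15/308 / 9/112 = 20/33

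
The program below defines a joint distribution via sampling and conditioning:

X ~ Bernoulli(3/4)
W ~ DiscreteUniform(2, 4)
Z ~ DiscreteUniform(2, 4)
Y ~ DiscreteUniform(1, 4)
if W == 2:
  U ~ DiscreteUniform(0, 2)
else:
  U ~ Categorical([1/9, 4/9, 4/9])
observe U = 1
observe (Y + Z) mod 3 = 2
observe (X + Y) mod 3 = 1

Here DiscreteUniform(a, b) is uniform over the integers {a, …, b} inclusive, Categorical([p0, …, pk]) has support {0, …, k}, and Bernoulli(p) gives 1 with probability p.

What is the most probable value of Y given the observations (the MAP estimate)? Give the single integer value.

Enumerate traces; 9 have nonzero weight after conditioning:
  (X=0, W=2, Z=4, Y=1, U=1) weight 1/432
  (X=0, W=2, Z=4, Y=4, U=1) weight 1/432
  (X=0, W=3, Z=4, Y=1, U=1) weight 1/324
  (X=0, W=3, Z=4, Y=4, U=1) weight 1/324
  (X=0, W=4, Z=4, Y=1, U=1) weight 1/324
  (X=0, W=4, Z=4, Y=4, U=1) weight 1/324
  (X=1, W=2, Z=2, Y=3, U=1) weight 1/144
  (X=1, W=3, Z=2, Y=3, U=1) weight 1/108
  … 1 more
Group by Y:
  weight(Y=1) = 11/1296
  weight(Y=3) = 11/432
  weight(Y=4) = 11/1296
Total weight = 11/1296 + 11/432 + 11/1296 = 55/1296
P(Y=1 | obs) = 11/1296 / 55/1296 = 1/5
P(Y=3 | obs) = 11/432 / 55/1296 = 3/5
P(Y=4 | obs) = 11/1296 / 55/1296 = 1/5
argmax = 3

argmax_v P(Y = v | obs) = 3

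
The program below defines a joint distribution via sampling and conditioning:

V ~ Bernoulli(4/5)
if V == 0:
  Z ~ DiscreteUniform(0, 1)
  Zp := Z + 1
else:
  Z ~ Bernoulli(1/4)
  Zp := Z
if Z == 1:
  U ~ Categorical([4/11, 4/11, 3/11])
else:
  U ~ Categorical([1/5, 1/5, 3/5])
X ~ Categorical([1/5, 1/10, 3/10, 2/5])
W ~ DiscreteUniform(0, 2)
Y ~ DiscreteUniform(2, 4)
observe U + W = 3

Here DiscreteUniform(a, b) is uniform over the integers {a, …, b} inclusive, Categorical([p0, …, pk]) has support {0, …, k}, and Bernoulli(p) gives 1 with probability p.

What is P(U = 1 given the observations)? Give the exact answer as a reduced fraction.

P(U = 1 | obs) = 137/413

Enumerate traces; 96 have nonzero weight after conditioning:
  (V=0, Z=0, U=1, X=0, W=2, Y=2) weight 1/2250
  (V=0, Z=0, U=1, X=0, W=2, Y=3) weight 1/2250
  (V=0, Z=0, U=1, X=0, W=2, Y=4) weight 1/2250
  (V=0, Z=0, U=1, X=1, W=2, Y=2) weight 1/4500
  (V=0, Z=0, U=1, X=1, W=2, Y=3) weight 1/4500
  (V=0, Z=0, U=1, X=1, W=2, Y=4) weight 1/4500
  (V=0, Z=0, U=1, X=2, W=2, Y=2) weight 1/1500
  (V=0, Z=0, U=1, X=2, W=2, Y=3) weight 1/1500
  (V=0, Z=0, U=2, X=0, W=1, Y=2) weight 1/750
  … 87 more
Group by U:
  weight(U=1) = 137/1650
  weight(U=2) = 46/275
Total weight = 137/1650 + 46/275 = 413/1650
P(U=1 | obs) = 137/1650 / 413/1650 = 137/413
P(U=2 | obs) = 46/275 / 413/1650 = 276/413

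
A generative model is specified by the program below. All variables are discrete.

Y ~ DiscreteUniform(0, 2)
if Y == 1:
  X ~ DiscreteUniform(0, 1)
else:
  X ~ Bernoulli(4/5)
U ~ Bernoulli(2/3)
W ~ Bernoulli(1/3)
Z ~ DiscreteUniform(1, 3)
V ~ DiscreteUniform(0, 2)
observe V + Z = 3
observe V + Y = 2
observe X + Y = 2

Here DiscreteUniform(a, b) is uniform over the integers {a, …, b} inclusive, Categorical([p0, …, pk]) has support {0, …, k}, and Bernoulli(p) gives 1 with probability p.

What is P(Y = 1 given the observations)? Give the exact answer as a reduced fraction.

Enumerate traces; 8 have nonzero weight after conditioning:
  (Y=1, X=1, U=0, W=0, Z=2, V=1) weight 1/243
  (Y=1, X=1, U=0, W=1, Z=2, V=1) weight 1/486
  (Y=1, X=1, U=1, W=0, Z=2, V=1) weight 2/243
  (Y=1, X=1, U=1, W=1, Z=2, V=1) weight 1/243
  (Y=2, X=0, U=0, W=0, Z=3, V=0) weight 2/1215
  (Y=2, X=0, U=0, W=1, Z=3, V=0) weight 1/1215
  (Y=2, X=0, U=1, W=0, Z=3, V=0) weight 4/1215
  (Y=2, X=0, U=1, W=1, Z=3, V=0) weight 2/1215
Group by Y:
  weight(Y=1) = 1/54
  weight(Y=2) = 1/135
Total weight = 1/54 + 1/135 = 7/270
P(Y=1 | obs) = 1/54 / 7/270 = 5/7
P(Y=2 | obs) = 1/135 / 7/270 = 2/7

P(Y = 1 | obs) = 5/7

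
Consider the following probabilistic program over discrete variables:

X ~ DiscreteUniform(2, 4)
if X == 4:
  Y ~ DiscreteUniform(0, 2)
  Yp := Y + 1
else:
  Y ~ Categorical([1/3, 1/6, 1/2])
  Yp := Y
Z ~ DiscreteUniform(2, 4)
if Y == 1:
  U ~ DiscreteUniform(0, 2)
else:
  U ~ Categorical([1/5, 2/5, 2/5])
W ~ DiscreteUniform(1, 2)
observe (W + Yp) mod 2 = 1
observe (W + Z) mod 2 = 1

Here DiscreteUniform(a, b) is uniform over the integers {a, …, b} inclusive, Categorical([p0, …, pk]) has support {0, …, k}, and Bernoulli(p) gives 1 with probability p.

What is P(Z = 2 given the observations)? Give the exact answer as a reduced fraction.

P(Z = 2 | obs) = 2/5

Enumerate traces; 42 have nonzero weight after conditioning:
  (X=2, Y=0, Z=2, U=0, W=1) weight 1/270
  (X=2, Y=0, Z=2, U=1, W=1) weight 1/135
  (X=2, Y=0, Z=2, U=2, W=1) weight 1/135
  (X=2, Y=0, Z=4, U=0, W=1) weight 1/270
  (X=2, Y=0, Z=4, U=1, W=1) weight 1/135
  (X=2, Y=0, Z=4, U=2, W=1) weight 1/135
  (X=2, Y=1, Z=3, U=0, W=2) weight 1/324
  (X=2, Y=1, Z=3, U=1, W=2) weight 1/324
  … 34 more
Group by Z:
  weight(Z=2) = 1/9
  weight(Z=3) = 1/18
  weight(Z=4) = 1/9
Total weight = 1/9 + 1/18 + 1/9 = 5/18
P(Z=2 | obs) = 1/9 / 5/18 = 2/5
P(Z=3 | obs) = 1/18 / 5/18 = 1/5
P(Z=4 | obs) = 1/9 / 5/18 = 2/5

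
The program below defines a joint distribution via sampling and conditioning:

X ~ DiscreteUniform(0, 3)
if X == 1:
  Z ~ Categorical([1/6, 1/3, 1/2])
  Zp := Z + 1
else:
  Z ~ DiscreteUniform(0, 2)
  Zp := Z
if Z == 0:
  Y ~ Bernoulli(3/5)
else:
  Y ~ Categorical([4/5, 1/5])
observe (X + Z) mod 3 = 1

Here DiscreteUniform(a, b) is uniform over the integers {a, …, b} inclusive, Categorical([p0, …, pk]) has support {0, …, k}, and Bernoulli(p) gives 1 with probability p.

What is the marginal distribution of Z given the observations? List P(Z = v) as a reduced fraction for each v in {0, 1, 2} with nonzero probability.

Enumerate traces; 8 have nonzero weight after conditioning:
  (X=0, Z=1, Y=0) weight 1/15
  (X=0, Z=1, Y=1) weight 1/60
  (X=1, Z=0, Y=0) weight 1/60
  (X=1, Z=0, Y=1) weight 1/40
  (X=2, Z=2, Y=0) weight 1/15
  (X=2, Z=2, Y=1) weight 1/60
  (X=3, Z=1, Y=0) weight 1/15
  (X=3, Z=1, Y=1) weight 1/60
Group by Z:
  weight(Z=0) = 1/24
  weight(Z=1) = 1/6
  weight(Z=2) = 1/12
Total weight = 1/24 + 1/6 + 1/12 = 7/24
P(Z=0 | obs) = 1/24 / 7/24 = 1/7
P(Z=1 | obs) = 1/6 / 7/24 = 4/7
P(Z=2 | obs) = 1/12 / 7/24 = 2/7

P(Z=0) = 1/7, P(Z=1) = 4/7, P(Z=2) = 2/7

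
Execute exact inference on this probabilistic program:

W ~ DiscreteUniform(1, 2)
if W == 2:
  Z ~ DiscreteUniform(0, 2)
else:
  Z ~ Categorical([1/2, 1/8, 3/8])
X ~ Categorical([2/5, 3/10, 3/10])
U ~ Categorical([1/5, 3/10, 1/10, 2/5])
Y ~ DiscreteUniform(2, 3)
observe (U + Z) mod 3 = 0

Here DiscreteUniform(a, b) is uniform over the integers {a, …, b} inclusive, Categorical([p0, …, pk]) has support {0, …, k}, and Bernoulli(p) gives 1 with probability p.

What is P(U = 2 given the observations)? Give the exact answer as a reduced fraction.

Enumerate traces; 48 have nonzero weight after conditioning:
  (W=1, Z=0, X=0, U=0, Y=2) weight 1/100
  (W=1, Z=0, X=0, U=0, Y=3) weight 1/100
  (W=1, Z=0, X=0, U=3, Y=2) weight 1/50
  (W=1, Z=0, X=0, U=3, Y=3) weight 1/50
  (W=1, Z=0, X=1, U=0, Y=2) weight 3/400
  (W=1, Z=0, X=1, U=0, Y=3) weight 3/400
  (W=1, Z=0, X=1, U=3, Y=2) weight 3/200
  (W=1, Z=0, X=1, U=3, Y=3) weight 3/200
  (W=1, Z=1, X=0, U=2, Y=2) weight 1/800
  (W=1, Z=2, X=0, U=1, Y=2) weight 9/800
  … 38 more
Group by U:
  weight(U=0) = 1/12
  weight(U=1) = 17/160
  weight(U=2) = 11/480
  weight(U=3) = 1/6
Total weight = 1/12 + 17/160 + 11/480 + 1/6 = 91/240
P(U=0 | obs) = 1/12 / 91/240 = 20/91
P(U=1 | obs) = 17/160 / 91/240 = 51/182
P(U=2 | obs) = 11/480 / 91/240 = 11/182
P(U=3 | obs) = 1/6 / 91/240 = 40/91

P(U = 2 | obs) = 11/182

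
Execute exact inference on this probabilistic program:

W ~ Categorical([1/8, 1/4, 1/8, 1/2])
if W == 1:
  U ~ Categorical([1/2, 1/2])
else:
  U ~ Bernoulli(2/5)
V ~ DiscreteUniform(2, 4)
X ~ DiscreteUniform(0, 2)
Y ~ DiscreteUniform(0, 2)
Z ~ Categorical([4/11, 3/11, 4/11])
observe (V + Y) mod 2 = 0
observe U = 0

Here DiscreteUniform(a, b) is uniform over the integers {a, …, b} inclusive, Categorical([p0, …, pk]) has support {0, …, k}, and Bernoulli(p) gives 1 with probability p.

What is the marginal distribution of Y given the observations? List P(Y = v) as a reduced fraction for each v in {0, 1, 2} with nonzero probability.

Enumerate traces; 180 have nonzero weight after conditioning:
  (W=0, U=0, V=2, X=0, Y=0, Z=0) weight 1/990
  (W=0, U=0, V=2, X=0, Y=0, Z=1) weight 1/1320
  (W=0, U=0, V=2, X=0, Y=0, Z=2) weight 1/990
  (W=0, U=0, V=2, X=0, Y=2, Z=0) weight 1/990
  (W=0, U=0, V=2, X=0, Y=2, Z=1) weight 1/1320
  (W=0, U=0, V=2, X=0, Y=2, Z=2) weight 1/990
  (W=0, U=0, V=2, X=1, Y=0, Z=0) weight 1/990
  (W=0, U=0, V=2, X=1, Y=0, Z=1) weight 1/1320
  (W=0, U=0, V=3, X=0, Y=1, Z=0) weight 1/990
  … 171 more
Group by Y:
  weight(Y=0) = 23/180
  weight(Y=1) = 23/360
  weight(Y=2) = 23/180
Total weight = 23/180 + 23/360 + 23/180 = 23/72
P(Y=0 | obs) = 23/180 / 23/72 = 2/5
P(Y=1 | obs) = 23/360 / 23/72 = 1/5
P(Y=2 | obs) = 23/180 / 23/72 = 2/5

P(Y=0) = 2/5, P(Y=1) = 1/5, P(Y=2) = 2/5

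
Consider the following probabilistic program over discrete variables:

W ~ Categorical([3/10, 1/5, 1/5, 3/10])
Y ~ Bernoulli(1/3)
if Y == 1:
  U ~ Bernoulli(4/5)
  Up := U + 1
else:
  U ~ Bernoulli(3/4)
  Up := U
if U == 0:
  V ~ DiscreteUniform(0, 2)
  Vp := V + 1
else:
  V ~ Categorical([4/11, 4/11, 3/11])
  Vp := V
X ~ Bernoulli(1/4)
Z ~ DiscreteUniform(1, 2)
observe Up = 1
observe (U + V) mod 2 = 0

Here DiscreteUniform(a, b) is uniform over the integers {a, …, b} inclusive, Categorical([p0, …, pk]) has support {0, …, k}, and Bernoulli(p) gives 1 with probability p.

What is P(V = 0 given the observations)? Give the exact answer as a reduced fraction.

P(V = 0 | obs) = 11/112

Enumerate traces; 48 have nonzero weight after conditioning:
  (W=0, Y=0, U=1, V=1, X=0, Z=1) weight 9/440
  (W=0, Y=0, U=1, V=1, X=0, Z=2) weight 9/440
  (W=0, Y=0, U=1, V=1, X=1, Z=1) weight 3/440
  (W=0, Y=0, U=1, V=1, X=1, Z=2) weight 3/440
  (W=0, Y=1, U=0, V=0, X=0, Z=1) weight 1/400
  (W=0, Y=1, U=0, V=0, X=0, Z=2) weight 1/400
  (W=0, Y=1, U=0, V=0, X=1, Z=1) weight 1/1200
  (W=0, Y=1, U=0, V=0, X=1, Z=2) weight 1/1200
  (W=0, Y=1, U=0, V=2, X=0, Z=1) weight 1/400
  … 39 more
Group by V:
  weight(V=0) = 1/45
  weight(V=1) = 2/11
  weight(V=2) = 1/45
Total weight = 1/45 + 2/11 + 1/45 = 112/495
P(V=0 | obs) = 1/45 / 112/495 = 11/112
P(V=1 | obs) = 2/11 / 112/495 = 45/56
P(V=2 | obs) = 1/45 / 112/495 = 11/112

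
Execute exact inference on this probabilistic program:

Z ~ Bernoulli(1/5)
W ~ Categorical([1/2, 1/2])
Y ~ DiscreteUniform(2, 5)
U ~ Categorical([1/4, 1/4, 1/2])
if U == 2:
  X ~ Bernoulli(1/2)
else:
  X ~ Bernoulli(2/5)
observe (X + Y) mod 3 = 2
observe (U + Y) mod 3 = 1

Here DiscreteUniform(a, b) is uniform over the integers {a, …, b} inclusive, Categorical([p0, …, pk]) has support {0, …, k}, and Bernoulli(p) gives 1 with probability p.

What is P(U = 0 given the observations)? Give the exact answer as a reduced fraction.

Enumerate traces; 12 have nonzero weight after conditioning:
  (Z=0, W=0, Y=2, U=2, X=0) weight 1/40
  (Z=0, W=0, Y=4, U=0, X=1) weight 1/100
  (Z=0, W=0, Y=5, U=2, X=0) weight 1/40
  (Z=0, W=1, Y=2, U=2, X=0) weight 1/40
  (Z=0, W=1, Y=4, U=0, X=1) weight 1/100
  (Z=0, W=1, Y=5, U=2, X=0) weight 1/40
  (Z=1, W=0, Y=2, U=2, X=0) weight 1/160
  (Z=1, W=0, Y=4, U=0, X=1) weight 1/400
  … 4 more
Group by U:
  weight(U=0) = 1/40
  weight(U=2) = 1/8
Total weight = 1/40 + 1/8 = 3/20
P(U=0 | obs) = 1/40 / 3/20 = 1/6
P(U=2 | obs) = 1/8 / 3/20 = 5/6

P(U = 0 | obs) = 1/6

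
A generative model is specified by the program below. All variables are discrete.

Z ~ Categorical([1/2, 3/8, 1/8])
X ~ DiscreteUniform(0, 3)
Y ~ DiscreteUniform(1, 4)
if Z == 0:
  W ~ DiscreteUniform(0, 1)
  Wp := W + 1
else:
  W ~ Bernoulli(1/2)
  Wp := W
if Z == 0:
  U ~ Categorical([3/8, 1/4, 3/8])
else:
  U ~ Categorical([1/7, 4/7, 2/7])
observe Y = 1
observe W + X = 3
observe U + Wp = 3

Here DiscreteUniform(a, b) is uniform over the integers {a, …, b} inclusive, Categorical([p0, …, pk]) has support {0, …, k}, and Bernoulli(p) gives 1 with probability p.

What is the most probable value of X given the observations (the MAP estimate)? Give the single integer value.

argmax_v P(X = v | obs) = 2

Enumerate traces; 4 have nonzero weight after conditioning:
  (Z=0, X=2, Y=1, W=1, U=1) weight 1/256
  (Z=0, X=3, Y=1, W=0, U=2) weight 3/512
  (Z=1, X=2, Y=1, W=1, U=2) weight 3/896
  (Z=2, X=2, Y=1, W=1, U=2) weight 1/896
Group by X:
  weight(X=2) = 15/1792
  weight(X=3) = 3/512
Total weight = 15/1792 + 3/512 = 51/3584
P(X=2 | obs) = 15/1792 / 51/3584 = 10/17
P(X=3 | obs) = 3/512 / 51/3584 = 7/17
argmax = 2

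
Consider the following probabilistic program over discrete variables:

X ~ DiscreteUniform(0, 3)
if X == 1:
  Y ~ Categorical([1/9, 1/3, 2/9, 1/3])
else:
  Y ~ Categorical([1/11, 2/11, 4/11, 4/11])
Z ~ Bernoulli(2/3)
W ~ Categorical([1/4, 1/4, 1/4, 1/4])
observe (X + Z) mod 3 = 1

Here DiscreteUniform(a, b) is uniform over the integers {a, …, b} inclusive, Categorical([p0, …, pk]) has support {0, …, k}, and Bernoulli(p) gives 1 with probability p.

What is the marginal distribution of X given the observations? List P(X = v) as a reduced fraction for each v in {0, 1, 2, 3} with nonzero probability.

Enumerate traces; 48 have nonzero weight after conditioning:
  (X=0, Y=0, Z=1, W=0) weight 1/264
  (X=0, Y=0, Z=1, W=1) weight 1/264
  (X=0, Y=0, Z=1, W=2) weight 1/264
  (X=0, Y=0, Z=1, W=3) weight 1/264
  (X=0, Y=1, Z=1, W=0) weight 1/132
  (X=0, Y=1, Z=1, W=1) weight 1/132
  (X=0, Y=1, Z=1, W=2) weight 1/132
  (X=0, Y=1, Z=1, W=3) weight 1/132
  (X=1, Y=0, Z=0, W=0) weight 1/432
  (X=3, Y=0, Z=1, W=0) weight 1/264
  … 38 more
Group by X:
  weight(X=0) = 1/6
  weight(X=1) = 1/12
  weight(X=3) = 1/6
Total weight = 1/6 + 1/12 + 1/6 = 5/12
P(X=0 | obs) = 1/6 / 5/12 = 2/5
P(X=1 | obs) = 1/12 / 5/12 = 1/5
P(X=3 | obs) = 1/6 / 5/12 = 2/5

P(X=0) = 2/5, P(X=1) = 1/5, P(X=3) = 2/5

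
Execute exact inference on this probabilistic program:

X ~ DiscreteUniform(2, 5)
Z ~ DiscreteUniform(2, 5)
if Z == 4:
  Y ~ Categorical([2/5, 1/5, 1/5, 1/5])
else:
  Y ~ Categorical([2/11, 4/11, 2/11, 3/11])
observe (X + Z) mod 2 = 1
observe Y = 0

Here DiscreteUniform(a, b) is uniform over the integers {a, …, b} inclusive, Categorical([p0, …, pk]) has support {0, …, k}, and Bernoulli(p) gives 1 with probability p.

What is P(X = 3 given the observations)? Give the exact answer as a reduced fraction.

Enumerate traces; 8 have nonzero weight after conditioning:
  (X=2, Z=3, Y=0) weight 1/88
  (X=2, Z=5, Y=0) weight 1/88
  (X=3, Z=2, Y=0) weight 1/88
  (X=3, Z=4, Y=0) weight 1/40
  (X=4, Z=3, Y=0) weight 1/88
  (X=4, Z=5, Y=0) weight 1/88
  (X=5, Z=2, Y=0) weight 1/88
  (X=5, Z=4, Y=0) weight 1/40
Group by X:
  weight(X=2) = 1/44
  weight(X=3) = 2/55
  weight(X=4) = 1/44
  weight(X=5) = 2/55
Total weight = 1/44 + 2/55 + 1/44 + 2/55 = 13/110
P(X=2 | obs) = 1/44 / 13/110 = 5/26
P(X=3 | obs) = 2/55 / 13/110 = 4/13
P(X=4 | obs) = 1/44 / 13/110 = 5/26
P(X=5 | obs) = 2/55 / 13/110 = 4/13

P(X = 3 | obs) = 4/13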